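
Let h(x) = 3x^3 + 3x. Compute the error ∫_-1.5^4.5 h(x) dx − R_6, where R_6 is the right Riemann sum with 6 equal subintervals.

Exact integral: ∫_-1.5^4.5 h(x) dx = 330.75.
R_6 = 495.
Error = 330.75 − 495 = -164.25.

-164.25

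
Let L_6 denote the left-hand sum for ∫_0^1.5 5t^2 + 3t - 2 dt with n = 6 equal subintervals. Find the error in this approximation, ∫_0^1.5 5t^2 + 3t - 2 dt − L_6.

1.890625

Exact integral: ∫_0^1.5 f(t) dt = 6.
L_6 = 4.109375.
Error = 6 − 4.109375 = 1.890625.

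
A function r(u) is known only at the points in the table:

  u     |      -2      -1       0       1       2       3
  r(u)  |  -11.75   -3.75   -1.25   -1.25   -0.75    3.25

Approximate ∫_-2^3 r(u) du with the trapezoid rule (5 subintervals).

Δu = 1.
T_5 = (1/2)·[(-11.75) + 2·(-3.75) + 2·(-1.25) + 2·(-1.25) + 2·(-0.75) + 3.25] = -11.25.

-11.25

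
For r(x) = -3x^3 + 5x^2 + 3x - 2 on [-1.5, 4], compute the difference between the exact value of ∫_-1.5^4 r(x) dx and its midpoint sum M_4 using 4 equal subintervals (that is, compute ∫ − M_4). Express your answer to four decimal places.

Exact integral: ∫_-1.5^4 r(x) dx ≈ -66.286458.
M_4 ≈ -60.870605.
Error ≈ -66.286458 − (-60.870605) ≈ -5.4159.

-5.4159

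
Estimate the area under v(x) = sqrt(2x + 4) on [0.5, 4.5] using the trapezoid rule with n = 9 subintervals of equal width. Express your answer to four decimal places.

Δx = (4.5 − 0.5)/9 = 4/9.
v(0.5) ≈ 2.2361, v(17/18) ≈ 2.4267, v(25/18) ≈ 2.6034, v(11/6) ≈ 2.7689, v(41/18) ≈ 2.9250, v(49/18) ≈ 3.0732, v(19/6) ≈ 3.2146, v(65/18) ≈ 3.3500, v(73/18) ≈ 3.4801, v(4.5) ≈ 3.6056.
T_9 = (Δx/2)·[v(x_0) + 2v(x_1) + ... + 2v(x_{8}) + v(x_9)].
Sum ≈ 11.8945.

11.8945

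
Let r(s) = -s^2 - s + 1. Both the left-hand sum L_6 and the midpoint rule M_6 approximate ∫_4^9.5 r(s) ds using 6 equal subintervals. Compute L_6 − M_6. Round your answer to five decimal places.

L_6 ≈ -260.3015046.
M_6 ≈ -295.6982060.
L_6 − M_6 ≈ 35.39670.

35.39670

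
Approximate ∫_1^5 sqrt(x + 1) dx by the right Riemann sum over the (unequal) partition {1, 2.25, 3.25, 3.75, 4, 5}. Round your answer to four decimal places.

Subinterval widths: 1.25, 1, 0.5, 0.25, 1.
Right endpoints: 2.25, 3.25, 3.75, 4, 5.
f(2.25) ≈ 1.8028, f(3.25) ≈ 2.0616, f(3.75) ≈ 2.1794, f(4) ≈ 2.2361, f(5) ≈ 2.4495.
Sum = Σ Δx_i · f(x_i).
Sum ≈ 8.4133.

8.4133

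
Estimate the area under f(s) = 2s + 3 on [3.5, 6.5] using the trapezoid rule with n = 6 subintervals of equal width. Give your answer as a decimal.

39

Δs = (6.5 − 3.5)/6 = 0.5.
f(3.5) = 10, f(4) = 11, f(4.5) = 12, f(5) = 13, f(5.5) = 14, f(6) = 15, f(6.5) = 16.
T_6 = (Δs/2)·[f(s_0) + 2f(s_1) + ... + 2f(s_{5}) + f(s_6)].
Sum = 39.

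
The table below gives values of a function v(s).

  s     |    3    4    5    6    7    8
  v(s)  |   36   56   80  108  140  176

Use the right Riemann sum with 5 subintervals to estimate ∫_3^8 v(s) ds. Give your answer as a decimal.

Δs = 1.
Sum = 1·[56 + 80 + 108 + 140 + 176] = 560.

560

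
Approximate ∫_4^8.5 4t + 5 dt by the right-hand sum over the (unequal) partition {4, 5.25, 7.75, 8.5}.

Subinterval widths: 1.25, 2.5, 0.75.
Right endpoints: 5.25, 7.75, 8.5.
f(5.25) = 26, f(7.75) = 36, f(8.5) = 39.
Sum = Σ Δt_i · f(t_i).
Sum = 151.75.

151.75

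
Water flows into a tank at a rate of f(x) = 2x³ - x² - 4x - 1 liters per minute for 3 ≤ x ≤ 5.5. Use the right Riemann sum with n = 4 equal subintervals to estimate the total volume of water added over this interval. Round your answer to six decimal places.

Δx = (5.5 − 3)/4 = 0.625.
Right endpoints: 3.625, 4.25, 4.875, 5.5.
f(3.625) = 66.62890625, f(4.25) = 117.46875, f(4.875) = 187.44921875, f(5.5) = 279.5.
Sum = Δx · [f(3.625) + f(4.25) + f(4.875) + f(5.5)].
Sum ≈ 406.904297.

406.904297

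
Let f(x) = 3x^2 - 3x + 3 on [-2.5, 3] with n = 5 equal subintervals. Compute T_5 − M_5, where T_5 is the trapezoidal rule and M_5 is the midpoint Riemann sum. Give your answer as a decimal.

4.99125

T_5 = 58.3275.
M_5 = 53.33625.
T_5 − M_5 = 4.99125.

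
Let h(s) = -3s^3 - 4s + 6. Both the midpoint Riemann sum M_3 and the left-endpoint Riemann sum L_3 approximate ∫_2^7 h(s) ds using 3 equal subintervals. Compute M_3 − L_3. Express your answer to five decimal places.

M_3 = -1801.875.
L_3 ≈ -1088.3333333.
M_3 − L_3 ≈ -713.54167.

-713.54167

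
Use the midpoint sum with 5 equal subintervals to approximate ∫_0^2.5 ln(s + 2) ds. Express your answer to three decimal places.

Δs = (2.5 − 0)/5 = 0.5.
Midpoints: 0.25, 0.75, 1.25, 1.75, 2.25.
f(0.25) ≈ 0.811, f(0.75) ≈ 1.012, f(1.25) ≈ 1.179, f(1.75) ≈ 1.322, f(2.25) ≈ 1.447.
Sum = Δs · [f(0.25) + f(0.75) + f(1.25) + f(1.75) + f(2.25)].
Sum ≈ 2.885.

2.885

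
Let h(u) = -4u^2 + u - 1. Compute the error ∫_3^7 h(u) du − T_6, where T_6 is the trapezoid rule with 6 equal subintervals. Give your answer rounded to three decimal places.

1.185

Exact integral: ∫_3^7 h(u) du ≈ -405.33333.
T_6 ≈ -406.51852.
Error ≈ -405.33333 − (-406.51852) ≈ 1.185.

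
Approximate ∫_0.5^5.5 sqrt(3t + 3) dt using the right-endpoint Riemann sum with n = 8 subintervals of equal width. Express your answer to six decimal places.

Δt = (5.5 − 0.5)/8 = 0.625.
Right endpoints: 1.125, 1.75, 2.375, 3, 3.625, 4.25, 4.875, 5.5.
f(1.125) ≈ 2.524876, f(1.75) ≈ 2.872281, f(2.375) ≈ 3.181981, f(3) ≈ 3.464102, f(3.625) ≈ 3.724916, f(4.25) ≈ 3.968627, f(4.875) ≈ 4.198214, f(5.5) ≈ 4.415880.
Sum = Δt · [f(1.125) + f(1.75) + f(2.375) + ...].
Sum ≈ 17.719298.

17.719298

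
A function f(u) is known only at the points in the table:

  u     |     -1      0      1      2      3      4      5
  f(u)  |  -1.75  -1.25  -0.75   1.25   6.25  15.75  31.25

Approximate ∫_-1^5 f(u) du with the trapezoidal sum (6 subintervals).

Δu = 1.
T_6 = (1/2)·[(-1.75) + 2·(-1.25) + 2·(-0.75) + 2·1.25 + 2·6.25 + 2·15.75 + 31.25] = 36.

36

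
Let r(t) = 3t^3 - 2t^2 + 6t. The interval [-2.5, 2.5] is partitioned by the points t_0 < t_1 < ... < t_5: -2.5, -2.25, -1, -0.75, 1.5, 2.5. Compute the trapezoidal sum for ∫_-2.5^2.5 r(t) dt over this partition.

-21.0546875

Subinterval widths: 0.25, 1.25, 0.25, 2.25, 1.
r(-2.5) = -74.375, r(-2.25) = -57.796875, r(-1) = -11, r(-0.75) = -6.890625, r(1.5) = 14.625, r(2.5) = 49.375.
On each subinterval the trapezoid contributes (Δt_i/2)·[r(t_{i-1}) + r(t_i)].
Sum = -21.0546875.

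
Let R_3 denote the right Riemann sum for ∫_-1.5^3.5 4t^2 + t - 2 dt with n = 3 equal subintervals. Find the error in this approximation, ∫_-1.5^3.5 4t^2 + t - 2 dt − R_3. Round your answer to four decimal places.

-46.7593

Exact integral: ∫_-1.5^3.5 f(t) dt ≈ 56.666667.
R_3 ≈ 103.425926.
Error ≈ 56.666667 − 103.425926 ≈ -46.7593.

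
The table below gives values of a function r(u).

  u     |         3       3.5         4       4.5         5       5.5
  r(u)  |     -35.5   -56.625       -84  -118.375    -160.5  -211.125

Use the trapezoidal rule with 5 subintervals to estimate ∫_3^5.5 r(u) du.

-271.40625

Δu = 0.5.
T_5 = (0.5/2)·[(-35.5) + 2·(-56.625) + 2·(-84) + 2·(-118.375) + 2·(-160.5) + (-211.125)] = -271.40625.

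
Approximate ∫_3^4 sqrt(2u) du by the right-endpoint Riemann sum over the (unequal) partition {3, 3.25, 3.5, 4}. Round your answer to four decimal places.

2.7130

Subinterval widths: 0.25, 0.25, 0.5.
Right endpoints: 3.25, 3.5, 4.
f(3.25) ≈ 2.5495, f(3.5) ≈ 2.6458, f(4) ≈ 2.8284.
Sum = Σ Δu_i · f(u_i).
Sum ≈ 2.7130.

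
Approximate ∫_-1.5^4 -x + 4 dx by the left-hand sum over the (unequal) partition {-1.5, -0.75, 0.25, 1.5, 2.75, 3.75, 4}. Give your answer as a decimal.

Subinterval widths: 0.75, 1, 1.25, 1.25, 1, 0.25.
Left endpoints: -1.5, -0.75, 0.25, 1.5, 2.75, 3.75.
f(-1.5) = 5.5, f(-0.75) = 4.75, f(0.25) = 3.75, f(1.5) = 2.5, f(2.75) = 1.25, f(3.75) = 0.25.
Sum = Σ Δx_i · f(x_i).
Sum = 18.

18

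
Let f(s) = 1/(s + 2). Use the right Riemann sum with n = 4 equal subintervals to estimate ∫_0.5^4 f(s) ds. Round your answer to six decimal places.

0.781707

Δs = (4 − 0.5)/4 = 0.875.
Right endpoints: 1.375, 2.25, 3.125, 4.
f(1.375) = 8/27, f(2.25) = 4/17, f(3.125) = 8/41, f(4) = 1/6.
Sum = Δs · [f(1.375) + f(2.25) + f(3.125) + f(4)].
Sum ≈ 0.781707.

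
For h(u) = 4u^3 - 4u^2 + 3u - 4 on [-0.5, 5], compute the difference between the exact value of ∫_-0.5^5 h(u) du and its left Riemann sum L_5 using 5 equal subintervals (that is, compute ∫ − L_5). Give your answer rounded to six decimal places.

Exact integral: ∫_-0.5^5 h(u) du ≈ 473.22916667.
L_5 = 268.84.
Error ≈ 473.22916667 − 268.84 ≈ 204.389167.

204.389167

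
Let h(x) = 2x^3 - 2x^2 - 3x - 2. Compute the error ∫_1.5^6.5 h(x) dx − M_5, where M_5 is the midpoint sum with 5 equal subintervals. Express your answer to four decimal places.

Exact integral: ∫_1.5^6.5 h(x) dx ≈ 639.166667.
M_5 = 630.
Error ≈ 639.166667 − 630 ≈ 9.1667.

9.1667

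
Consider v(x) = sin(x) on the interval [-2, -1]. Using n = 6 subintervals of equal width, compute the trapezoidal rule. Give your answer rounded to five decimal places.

-0.95423

Δx = (-1 − (-2))/6 = 1/6.
v(-2) ≈ -0.90930, v(-11/6) ≈ -0.96573, v(-5/3) ≈ -0.99541, v(-1.5) ≈ -0.99749, v(-4/3) ≈ -0.97194, v(-7/6) ≈ -0.91944, v(-1) ≈ -0.84147.
T_6 = (Δx/2)·[v(x_0) + 2v(x_1) + ... + 2v(x_{5}) + v(x_6)].
Sum ≈ -0.95423.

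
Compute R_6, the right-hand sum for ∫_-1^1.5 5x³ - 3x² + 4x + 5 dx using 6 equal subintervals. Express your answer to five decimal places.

Δx = (1.5 − (-1))/6 = 5/12.
Right endpoints: -7/12, -1/6, 0.25, 2/3, 13/12, 1.5.
f(-7/12) = 1129/1728, f(-1/6) = 913/216, f(0.25) = 5.890625, f(2/3) = 211/27, f(13/12) = 21029/1728, f(1.5) = 21.125.
Sum = Δx · [f(-7/12) + f(-1/6) + f(0.25) + ...].
Sum ≈ 21.61675.

21.61675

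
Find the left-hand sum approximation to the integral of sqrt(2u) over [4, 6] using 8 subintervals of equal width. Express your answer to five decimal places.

Δu = (6 − 4)/8 = 0.25.
Left endpoints: 4, 4.25, 4.5, 4.75, 5, 5.25, 5.5, 5.75.
f(4) ≈ 2.82843, f(4.25) ≈ 2.91548, f(4.5) ≈ 3.00000, f(4.75) ≈ 3.08221, f(5) ≈ 3.16228, f(5.25) ≈ 3.24037, f(5.5) ≈ 3.31662, f(5.75) ≈ 3.39116.
Sum = Δu · [f(4) + f(4.25) + f(4.5) + ...].
Sum ≈ 6.23414.

6.23414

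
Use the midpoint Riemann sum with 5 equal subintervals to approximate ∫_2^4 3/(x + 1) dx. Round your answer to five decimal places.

1.53106

Δx = (4 − 2)/5 = 0.4.
Midpoints: 2.2, 2.6, 3, 3.4, 3.8.
f(2.2) = 0.9375, f(2.6) = 5/6, f(3) = 0.75, f(3.4) = 15/22, f(3.8) = 0.625.
Sum = Δx · [f(2.2) + f(2.6) + f(3) + f(3.4) + f(3.8)].
Sum ≈ 1.53106.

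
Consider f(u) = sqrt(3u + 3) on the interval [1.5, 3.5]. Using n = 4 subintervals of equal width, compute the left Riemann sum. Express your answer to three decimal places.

Δu = (3.5 − 1.5)/4 = 0.5.
Left endpoints: 1.5, 2, 2.5, 3.
f(1.5) ≈ 2.739, f(2) ≈ 3.000, f(2.5) ≈ 3.240, f(3) ≈ 3.464.
Sum = Δu · [f(1.5) + f(2) + f(2.5) + f(3)].
Sum ≈ 6.222.

6.222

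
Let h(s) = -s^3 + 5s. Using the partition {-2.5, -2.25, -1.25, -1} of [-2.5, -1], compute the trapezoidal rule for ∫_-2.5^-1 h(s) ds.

Subinterval widths: 0.25, 1, 0.25.
h(-2.5) = 3.125, h(-2.25) = 0.140625, h(-1.25) = -4.296875, h(-1) = -4.
On each subinterval the trapezoid contributes (Δs_i/2)·[h(s_{i-1}) + h(s_i)].
Sum = -2.70703125.

-2.70703125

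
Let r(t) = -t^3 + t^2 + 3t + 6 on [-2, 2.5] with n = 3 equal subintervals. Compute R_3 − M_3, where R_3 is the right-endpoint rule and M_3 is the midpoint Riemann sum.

R_3 = 27.
M_3 = 32.2734375.
R_3 − M_3 = -5.2734375.

-5.2734375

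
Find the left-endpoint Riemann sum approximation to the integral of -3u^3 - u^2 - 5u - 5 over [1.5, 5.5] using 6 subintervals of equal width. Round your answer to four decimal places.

Δu = (5.5 − 1.5)/6 = 2/3.
Left endpoints: 1.5, 13/6, 17/6, 3.5, 25/6, 29/6.
f(1.5) = -24.875, f(13/6) = -1225/24, f(17/6) = -6871/72, f(3.5) = -163.375, f(25/6) = -6245/24, f(29/6) = -28171/72.
Sum = Δu · [f(1.5) + f(13/6) + f(17/6) + ...].
Sum ≈ -657.4630.

-657.4630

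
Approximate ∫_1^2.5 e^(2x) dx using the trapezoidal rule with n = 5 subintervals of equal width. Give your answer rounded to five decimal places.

72.61483

Δx = (2.5 − 1)/5 = 0.3.
f(1) ≈ 7.38906, f(1.3) ≈ 13.46374, f(1.6) ≈ 24.53253, f(1.9) ≈ 44.70118, f(2.2) ≈ 81.45087, f(2.5) ≈ 148.41316.
T_5 = (Δx/2)·[f(x_0) + 2f(x_1) + ... + 2f(x_{4}) + f(x_5)].
Sum ≈ 72.61483.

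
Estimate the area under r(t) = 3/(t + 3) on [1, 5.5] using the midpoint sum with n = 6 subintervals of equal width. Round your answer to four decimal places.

2.2579

Δt = (5.5 − 1)/6 = 0.75.
Midpoints: 1.375, 2.125, 2.875, 3.625, 4.375, 5.125.
r(1.375) = 24/35, r(2.125) = 24/41, r(2.875) = 24/47, r(3.625) = 24/53, r(4.375) = 24/59, r(5.125) = 24/65.
Sum = Δt · [r(1.375) + r(2.125) + r(2.875) + ...].
Sum ≈ 2.2579.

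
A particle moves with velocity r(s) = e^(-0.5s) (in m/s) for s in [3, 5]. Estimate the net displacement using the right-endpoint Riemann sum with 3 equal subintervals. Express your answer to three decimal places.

Δs = (5 − 3)/3 = 2/3.
Right endpoints: 11/3, 13/3, 5.
r(11/3) ≈ 0.160, r(13/3) ≈ 0.115, r(5) ≈ 0.082.
Sum = Δs · [r(11/3) + r(13/3) + r(5)].
Sum ≈ 0.238.

0.238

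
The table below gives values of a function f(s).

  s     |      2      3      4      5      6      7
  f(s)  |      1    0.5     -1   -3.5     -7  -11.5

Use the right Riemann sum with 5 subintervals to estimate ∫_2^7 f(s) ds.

Δs = 1.
Sum = 1·[0.5 + (-1) + (-3.5) + (-7) + (-11.5)] = -22.5.

-22.5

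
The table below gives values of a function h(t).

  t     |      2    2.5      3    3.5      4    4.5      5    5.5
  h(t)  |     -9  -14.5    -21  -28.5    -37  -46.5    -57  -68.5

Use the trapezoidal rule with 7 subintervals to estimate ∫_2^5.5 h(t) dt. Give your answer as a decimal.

-121.625

Δt = 0.5.
T_7 = (0.5/2)·[(-9) + 2·(-14.5) + 2·(-21) + 2·(-28.5) + 2·(-37) + 2·(-46.5) + 2·(-57) + (-68.5)] = -121.625.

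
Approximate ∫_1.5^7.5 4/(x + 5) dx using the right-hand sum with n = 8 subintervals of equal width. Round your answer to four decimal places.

2.5082

Δx = (7.5 − 1.5)/8 = 0.75.
Right endpoints: 2.25, 3, 3.75, 4.5, 5.25, 6, 6.75, 7.5.
f(2.25) = 16/29, f(3) = 0.5, f(3.75) = 16/35, f(4.5) = 8/19, f(5.25) = 16/41, f(6) = 4/11, f(6.75) = 16/47, f(7.5) = 0.32.
Sum = Δx · [f(2.25) + f(3) + f(3.75) + ...].
Sum ≈ 2.5082.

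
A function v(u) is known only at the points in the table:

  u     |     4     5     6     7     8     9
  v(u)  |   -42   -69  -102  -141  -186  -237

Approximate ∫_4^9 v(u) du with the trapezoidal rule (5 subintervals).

-637.5

Δu = 1.
T_5 = (1/2)·[(-42) + 2·(-69) + 2·(-102) + 2·(-141) + 2·(-186) + (-237)] = -637.5.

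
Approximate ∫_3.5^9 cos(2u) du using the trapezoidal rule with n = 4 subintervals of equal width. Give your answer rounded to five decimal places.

Δu = (9 − 3.5)/4 = 1.375.
f(3.5) ≈ 0.75390, f(4.875) ≈ -0.94758, f(6.25) ≈ 0.99780, f(7.625) ≈ -0.89695, f(9) ≈ 0.66032.
T_4 = (Δu/2)·[f(u_0) + 2f(u_1) + 2f(u_2) + 2f(u_3) + f(u_4)].
Sum ≈ -0.19199.

-0.19199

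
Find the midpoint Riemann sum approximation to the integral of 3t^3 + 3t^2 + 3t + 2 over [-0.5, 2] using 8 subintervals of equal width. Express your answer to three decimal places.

Δt = (2 − (-0.5))/8 = 0.3125.
Midpoints: -0.34375, -0.03125, 0.28125, 0.59375, 0.90625, 1.21875, 1.53125, 1.84375.
f(-0.34375) = 39367/32768, f(-0.03125) = 62557/32768, f(0.28125) = 103147/32768, f(0.59375) = 179137/32768, f(0.90625) = 308527/32768, f(1.21875) = 509317/32768, f(1.53125) = 799507/32768, f(1.84375) = 1197097/32768.
Sum = Δt · [f(-0.34375) + f(-0.03125) + f(0.28125) + ...].
Sum ≈ 30.505.

30.505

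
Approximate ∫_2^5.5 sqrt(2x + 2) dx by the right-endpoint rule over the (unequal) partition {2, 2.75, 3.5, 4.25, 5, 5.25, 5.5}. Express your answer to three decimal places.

11.118

Subinterval widths: 0.75, 0.75, 0.75, 0.75, 0.25, 0.25.
Right endpoints: 2.75, 3.5, 4.25, 5, 5.25, 5.5.
f(2.75) ≈ 2.739, f(3.5) ≈ 3.000, f(4.25) ≈ 3.240, f(5) ≈ 3.464, f(5.25) ≈ 3.536, f(5.5) ≈ 3.606.
Sum = Σ Δx_i · f(x_i).
Sum ≈ 11.118.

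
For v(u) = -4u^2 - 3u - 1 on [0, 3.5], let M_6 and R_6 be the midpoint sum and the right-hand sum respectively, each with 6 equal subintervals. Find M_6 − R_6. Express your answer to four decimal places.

M_6 ≈ -78.644676.
R_6 ≈ -97.189815.
M_6 − R_6 ≈ 18.5451.

18.5451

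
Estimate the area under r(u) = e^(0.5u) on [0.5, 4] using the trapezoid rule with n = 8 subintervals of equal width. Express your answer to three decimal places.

Δu = (4 − 0.5)/8 = 0.4375.
r(0.5) ≈ 1.284, r(0.9375) ≈ 1.598, r(1.375) ≈ 1.989, r(1.8125) ≈ 2.475, r(2.25) ≈ 3.080, r(2.6875) ≈ 3.833, r(3.125) ≈ 4.771, r(3.5625) ≈ 5.937, r(4) ≈ 7.389.
T_8 = (Δu/2)·[r(u_0) + 2r(u_1) + ... + 2r(u_{7}) + r(u_8)].
Sum ≈ 12.259.

12.259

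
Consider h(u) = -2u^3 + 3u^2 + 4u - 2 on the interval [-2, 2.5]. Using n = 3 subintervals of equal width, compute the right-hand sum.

Δu = (2.5 − (-2))/3 = 1.5.
Right endpoints: -0.5, 1, 2.5.
h(-0.5) = -3, h(1) = 3, h(2.5) = -4.5.
Sum = Δu · [h(-0.5) + h(1) + h(2.5)].
Sum = -6.75.

-6.75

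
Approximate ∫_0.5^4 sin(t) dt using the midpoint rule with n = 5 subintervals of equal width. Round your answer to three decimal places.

1.563

Δt = (4 − 0.5)/5 = 0.7.
Midpoints: 0.85, 1.55, 2.25, 2.95, 3.65.
f(0.85) ≈ 0.751, f(1.55) ≈ 1.000, f(2.25) ≈ 0.778, f(2.95) ≈ 0.190, f(3.65) ≈ -0.487.
Sum = Δt · [f(0.85) + f(1.55) + f(2.25) + f(2.95) + f(3.65)].
Sum ≈ 1.563.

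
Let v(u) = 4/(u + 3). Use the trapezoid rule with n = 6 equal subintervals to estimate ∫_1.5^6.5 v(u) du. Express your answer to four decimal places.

Δu = (6.5 − 1.5)/6 = 5/6.
v(1.5) = 8/9, v(7/3) = 0.75, v(19/6) = 24/37, v(4) = 4/7, v(29/6) = 24/47, v(17/3) = 6/13, v(6.5) = 8/19.
T_6 = (Δu/2)·[v(u_0) + 2v(u_1) + ... + 2v(u_{5}) + v(u_6)].
Sum ≈ 2.9977.

2.9977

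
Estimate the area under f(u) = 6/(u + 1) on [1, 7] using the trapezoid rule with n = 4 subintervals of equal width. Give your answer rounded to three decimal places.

8.569

Δu = (7 − 1)/4 = 1.5.
f(1) = 3, f(2.5) = 12/7, f(4) = 1.2, f(5.5) = 12/13, f(7) = 0.75.
T_4 = (Δu/2)·[f(u_0) + 2f(u_1) + 2f(u_2) + 2f(u_3) + f(u_4)].
Sum ≈ 8.569.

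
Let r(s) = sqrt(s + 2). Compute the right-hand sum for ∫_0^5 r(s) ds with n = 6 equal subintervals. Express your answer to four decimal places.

Δs = (5 − 0)/6 = 5/6.
Right endpoints: 5/6, 5/3, 2.5, 10/3, 25/6, 5.
r(5/6) ≈ 1.6833, r(5/3) ≈ 1.9149, r(2.5) ≈ 2.1213, r(10/3) ≈ 2.3094, r(25/6) ≈ 2.4833, r(5) ≈ 2.6458.
Sum = Δs · [r(5/6) + r(5/3) + r(2.5) + ...].
Sum ≈ 10.9649.

10.9649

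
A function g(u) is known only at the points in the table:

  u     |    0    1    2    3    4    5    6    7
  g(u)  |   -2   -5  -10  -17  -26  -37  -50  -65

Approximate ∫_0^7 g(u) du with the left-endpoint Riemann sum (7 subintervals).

Δu = 1.
Sum = 1·[(-2) + (-5) + (-10) + (-17) + (-26) + (-37) + (-50)] = -147.

-147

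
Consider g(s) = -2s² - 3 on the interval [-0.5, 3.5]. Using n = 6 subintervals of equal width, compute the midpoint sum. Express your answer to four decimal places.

-40.3704

Δs = (3.5 − (-0.5))/6 = 2/3.
Midpoints: -1/6, 0.5, 7/6, 11/6, 2.5, 19/6.
g(-1/6) = -55/18, g(0.5) = -3.5, g(7/6) = -103/18, g(11/6) = -175/18, g(2.5) = -15.5, g(19/6) = -415/18.
Sum = Δs · [g(-1/6) + g(0.5) + g(7/6) + ...].
Sum ≈ -40.3704.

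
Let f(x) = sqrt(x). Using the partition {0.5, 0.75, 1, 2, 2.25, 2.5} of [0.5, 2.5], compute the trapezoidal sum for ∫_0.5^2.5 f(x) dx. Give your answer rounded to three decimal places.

Subinterval widths: 0.25, 0.25, 1, 0.25, 0.25.
f(0.5) ≈ 0.707, f(0.75) ≈ 0.866, f(1) ≈ 1.000, f(2) ≈ 1.414, f(2.25) ≈ 1.500, f(2.5) ≈ 1.581.
On each subinterval the trapezoid contributes (Δx_i/2)·[f(x_{i-1}) + f(x_i)].
Sum ≈ 2.386.

2.386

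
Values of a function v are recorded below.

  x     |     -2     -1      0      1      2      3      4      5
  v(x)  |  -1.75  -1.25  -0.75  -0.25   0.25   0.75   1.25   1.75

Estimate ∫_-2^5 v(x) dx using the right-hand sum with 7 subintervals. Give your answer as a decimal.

1.75

Δx = 1.
Sum = 1·[(-1.25) + (-0.75) + (-0.25) + 0.25 + 0.75 + 1.25 + 1.75] = 1.75.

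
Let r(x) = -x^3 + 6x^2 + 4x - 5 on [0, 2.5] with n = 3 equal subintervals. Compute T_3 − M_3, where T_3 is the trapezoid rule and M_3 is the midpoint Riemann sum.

0.9765625

T_3 ≈ 22.1354167.
M_3 ≈ 21.1588542.
T_3 − M_3 = 0.9765625.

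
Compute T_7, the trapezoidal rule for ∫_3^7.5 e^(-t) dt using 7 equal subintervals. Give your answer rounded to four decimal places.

0.0509

Δt = (7.5 − 3)/7 = 9/14.
f(3) ≈ 0.0498, f(51/14) ≈ 0.0262, f(30/7) ≈ 0.0138, f(69/14) ≈ 0.0072, f(39/7) ≈ 0.0038, f(87/14) ≈ 0.0020, f(48/7) ≈ 0.0011, f(7.5) ≈ 0.0006.
T_7 = (Δt/2)·[f(t_0) + 2f(t_1) + ... + 2f(t_{6}) + f(t_7)].
Sum ≈ 0.0509.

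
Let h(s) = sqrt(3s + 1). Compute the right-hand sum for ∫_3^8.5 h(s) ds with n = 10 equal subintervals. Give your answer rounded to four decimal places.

23.8290

Δs = (8.5 − 3)/10 = 0.55.
Right endpoints: 3.55, 4.1, 4.65, 5.2, 5.75, 6.3, 6.85, 7.4, 7.95, 8.5.
h(3.55) ≈ 3.4132, h(4.1) ≈ 3.6469, h(4.65) ≈ 3.8665, h(5.2) ≈ 4.0743, h(5.75) ≈ 4.2720, h(6.3) ≈ 4.4609, h(6.85) ≈ 4.6422, h(7.4) ≈ 4.8166, h(7.95) ≈ 4.9850, h(8.5) ≈ 5.1478.
Sum = Δs · [h(3.55) + h(4.1) + h(4.65) + ...].
Sum ≈ 23.8290.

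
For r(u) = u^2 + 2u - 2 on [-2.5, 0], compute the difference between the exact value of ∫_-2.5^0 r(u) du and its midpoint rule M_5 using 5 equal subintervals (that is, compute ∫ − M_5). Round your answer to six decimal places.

Exact integral: ∫_-2.5^0 r(u) du ≈ -6.04166667.
M_5 = -6.09375.
Error ≈ -6.04166667 − (-6.09375) ≈ 0.052083.

0.052083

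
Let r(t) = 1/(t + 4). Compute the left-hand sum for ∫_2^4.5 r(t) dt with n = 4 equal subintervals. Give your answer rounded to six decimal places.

0.364078

Δt = (4.5 − 2)/4 = 0.625.
Left endpoints: 2, 2.625, 3.25, 3.875.
r(2) = 1/6, r(2.625) = 8/53, r(3.25) = 4/29, r(3.875) = 8/63.
Sum = Δt · [r(2) + r(2.625) + r(3.25) + r(3.875)].
Sum ≈ 0.364078.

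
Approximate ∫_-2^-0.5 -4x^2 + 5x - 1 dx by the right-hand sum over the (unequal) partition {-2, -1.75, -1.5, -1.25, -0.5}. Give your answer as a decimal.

Subinterval widths: 0.25, 0.25, 0.25, 0.75.
Right endpoints: -1.75, -1.5, -1.25, -0.5.
f(-1.75) = -22, f(-1.5) = -17.5, f(-1.25) = -13.5, f(-0.5) = -4.5.
Sum = Σ Δx_i · f(x_i).
Sum = -16.625.

-16.625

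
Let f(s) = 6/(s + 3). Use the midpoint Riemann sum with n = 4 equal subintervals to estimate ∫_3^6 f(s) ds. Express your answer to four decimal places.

Δs = (6 − 3)/4 = 0.75.
Midpoints: 3.375, 4.125, 4.875, 5.625.
f(3.375) = 16/17, f(4.125) = 16/19, f(4.875) = 16/21, f(5.625) = 16/23.
Sum = Δs · [f(3.375) + f(4.125) + f(4.875) + f(5.625)].
Sum ≈ 2.4306.

2.4306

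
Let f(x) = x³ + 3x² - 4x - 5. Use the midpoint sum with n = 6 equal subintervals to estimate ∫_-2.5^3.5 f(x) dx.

42

Δx = (3.5 − (-2.5))/6 = 1.
Midpoints: -2, -1, 0, 1, 2, 3.
f(-2) = 7, f(-1) = 1, f(0) = -5, f(1) = -5, f(2) = 7, f(3) = 37.
Sum = Δx · [f(-2) + f(-1) + f(0) + ...].
Sum = 42.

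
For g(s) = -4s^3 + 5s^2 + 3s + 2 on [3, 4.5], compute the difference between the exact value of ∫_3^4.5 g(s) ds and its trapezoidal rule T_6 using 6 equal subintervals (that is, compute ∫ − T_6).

0.625

Exact integral: ∫_3^4.5 g(s) ds = -202.3125.
T_6 = -202.9375.
Error = -202.3125 − (-202.9375) = 0.625.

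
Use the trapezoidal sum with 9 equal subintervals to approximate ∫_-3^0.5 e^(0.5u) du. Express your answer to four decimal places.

Δu = (0.5 − (-3))/9 = 7/18.
f(-3) ≈ 0.2231, f(-47/18) ≈ 0.2710, f(-20/9) ≈ 0.3292, f(-11/6) ≈ 0.3998, f(-13/9) ≈ 0.4857, f(-19/18) ≈ 0.5899, f(-2/3) ≈ 0.7165, f(-5/18) ≈ 0.8703, f(1/9) ≈ 1.0571, f(0.5) ≈ 1.2840.
T_9 = (Δu/2)·[f(u_0) + 2f(u_1) + ... + 2f(u_{8}) + f(u_9)].
Sum ≈ 2.1285.

2.1285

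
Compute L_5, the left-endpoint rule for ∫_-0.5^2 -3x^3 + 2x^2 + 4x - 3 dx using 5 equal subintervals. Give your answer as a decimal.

Δx = (2 − (-0.5))/5 = 0.5.
Left endpoints: -0.5, 0, 0.5, 1, 1.5.
f(-0.5) = -4.125, f(0) = -3, f(0.5) = -0.875, f(1) = 0, f(1.5) = -2.625.
Sum = Δx · [f(-0.5) + f(0) + f(0.5) + f(1) + f(1.5)].
Sum = -5.3125.

-5.3125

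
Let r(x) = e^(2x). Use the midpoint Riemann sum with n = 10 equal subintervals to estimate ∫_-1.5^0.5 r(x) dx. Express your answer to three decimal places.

Δx = (0.5 − (-1.5))/10 = 0.2.
Midpoints: -1.4, -1.2, -1, -0.8, -0.6, -0.4, -0.2, 0, 0.2, 0.4.
r(-1.4) ≈ 0.061, r(-1.2) ≈ 0.091, r(-1) ≈ 0.135, r(-0.8) ≈ 0.202, r(-0.6) ≈ 0.301, r(-0.4) ≈ 0.449, r(-0.2) ≈ 0.670, r(0) ≈ 1.000, r(0.2) ≈ 1.492, r(0.4) ≈ 2.226.
Sum = Δx · [r(-1.4) + r(-1.2) + r(-1) + ...].
Sum ≈ 1.325.

1.325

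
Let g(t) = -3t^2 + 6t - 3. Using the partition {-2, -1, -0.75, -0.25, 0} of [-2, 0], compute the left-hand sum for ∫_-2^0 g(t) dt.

-35.765625

Subinterval widths: 1, 0.25, 0.5, 0.25.
Left endpoints: -2, -1, -0.75, -0.25.
g(-2) = -27, g(-1) = -12, g(-0.75) = -9.1875, g(-0.25) = -4.6875.
Sum = Σ Δt_i · g(t_i).
Sum = -35.765625.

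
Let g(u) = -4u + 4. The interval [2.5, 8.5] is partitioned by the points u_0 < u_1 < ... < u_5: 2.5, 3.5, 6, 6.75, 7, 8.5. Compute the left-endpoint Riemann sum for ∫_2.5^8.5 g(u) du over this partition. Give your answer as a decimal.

Subinterval widths: 1, 2.5, 0.75, 0.25, 1.5.
Left endpoints: 2.5, 3.5, 6, 6.75, 7.
g(2.5) = -6, g(3.5) = -10, g(6) = -20, g(6.75) = -23, g(7) = -24.
Sum = Σ Δu_i · g(u_i).
Sum = -87.75.

-87.75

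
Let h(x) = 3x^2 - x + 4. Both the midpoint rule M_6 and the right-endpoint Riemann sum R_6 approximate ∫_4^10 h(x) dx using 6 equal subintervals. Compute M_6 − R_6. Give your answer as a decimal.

M_6 = 916.5.
R_6 = 1044.
M_6 − R_6 = -127.5.

-127.5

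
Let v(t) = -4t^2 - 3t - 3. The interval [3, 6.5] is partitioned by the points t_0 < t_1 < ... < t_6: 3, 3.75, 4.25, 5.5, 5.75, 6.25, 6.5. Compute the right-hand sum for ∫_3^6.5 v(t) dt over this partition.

Subinterval widths: 0.75, 0.5, 1.25, 0.25, 0.5, 0.25.
Right endpoints: 3.75, 4.25, 5.5, 5.75, 6.25, 6.5.
v(3.75) = -70.5, v(4.25) = -88, v(5.5) = -140.5, v(5.75) = -152.5, v(6.25) = -178, v(6.5) = -191.5.
Sum = Σ Δt_i · v(t_i).
Sum = -447.5.

-447.5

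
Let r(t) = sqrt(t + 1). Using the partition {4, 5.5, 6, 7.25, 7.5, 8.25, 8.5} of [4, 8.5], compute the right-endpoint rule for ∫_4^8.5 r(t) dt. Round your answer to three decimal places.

12.518

Subinterval widths: 1.5, 0.5, 1.25, 0.25, 0.75, 0.25.
Right endpoints: 5.5, 6, 7.25, 7.5, 8.25, 8.5.
r(5.5) ≈ 2.550, r(6) ≈ 2.646, r(7.25) ≈ 2.872, r(7.5) ≈ 2.915, r(8.25) ≈ 3.041, r(8.5) ≈ 3.082.
Sum = Σ Δt_i · r(t_i).
Sum ≈ 12.518.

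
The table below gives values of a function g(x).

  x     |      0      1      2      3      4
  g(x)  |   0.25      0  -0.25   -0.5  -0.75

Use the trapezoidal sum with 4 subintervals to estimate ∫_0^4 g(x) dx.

Δx = 1.
T_4 = (1/2)·[0.25 + 2·0 + 2·(-0.25) + 2·(-0.5) + (-0.75)] = -1.

-1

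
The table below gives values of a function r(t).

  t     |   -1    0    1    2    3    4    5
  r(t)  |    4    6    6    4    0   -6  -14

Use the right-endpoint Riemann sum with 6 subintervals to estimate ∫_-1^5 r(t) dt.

Δt = 1.
Sum = 1·[6 + 6 + 4 + 0 + (-6) + (-14)] = -4.

-4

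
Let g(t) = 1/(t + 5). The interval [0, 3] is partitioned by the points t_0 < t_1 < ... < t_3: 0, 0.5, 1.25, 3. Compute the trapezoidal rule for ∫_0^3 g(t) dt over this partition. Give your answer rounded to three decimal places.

Subinterval widths: 0.5, 0.75, 1.75.
g(0) = 0.2, g(0.5) = 2/11, g(1.25) = 0.16, g(3) = 0.125.
On each subinterval the trapezoid contributes (Δt_i/2)·[g(t_{i-1}) + g(t_i)].
Sum ≈ 0.473.

0.473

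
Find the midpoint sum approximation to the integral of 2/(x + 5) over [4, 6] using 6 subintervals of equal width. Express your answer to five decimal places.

0.40130

Δx = (6 − 4)/6 = 1/3.
Midpoints: 25/6, 4.5, 29/6, 31/6, 5.5, 35/6.
f(25/6) = 12/55, f(4.5) = 4/19, f(29/6) = 12/59, f(31/6) = 12/61, f(5.5) = 4/21, f(35/6) = 12/65.
Sum = Δx · [f(25/6) + f(4.5) + f(29/6) + ...].
Sum ≈ 0.40130.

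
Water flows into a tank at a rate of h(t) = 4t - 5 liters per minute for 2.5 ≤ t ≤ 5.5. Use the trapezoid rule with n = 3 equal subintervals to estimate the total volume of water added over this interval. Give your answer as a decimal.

Δt = (5.5 − 2.5)/3 = 1.
h(2.5) = 5, h(3.5) = 9, h(4.5) = 13, h(5.5) = 17.
T_3 = (Δt/2)·[h(t_0) + 2h(t_1) + 2h(t_2) + h(t_3)].
Sum = 33.

33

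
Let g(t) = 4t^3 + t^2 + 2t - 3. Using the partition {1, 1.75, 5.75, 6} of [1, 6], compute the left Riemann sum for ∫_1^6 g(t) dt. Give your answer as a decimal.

Subinterval widths: 0.75, 4, 0.25.
Left endpoints: 1, 1.75, 5.75.
g(1) = 4, g(1.75) = 25, g(5.75) = 802.
Sum = Σ Δt_i · g(t_i).
Sum = 303.5.

303.5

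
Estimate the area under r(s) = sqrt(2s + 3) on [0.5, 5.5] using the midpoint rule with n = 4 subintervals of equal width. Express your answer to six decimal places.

Δs = (5.5 − 0.5)/4 = 1.25.
Midpoints: 1.125, 2.375, 3.625, 4.875.
r(1.125) ≈ 2.291288, r(2.375) ≈ 2.783882, r(3.625) ≈ 3.201562, r(4.875) ≈ 3.570714.
Sum = Δs · [r(1.125) + r(2.375) + r(3.625) + r(4.875)].
Sum ≈ 14.809308.

14.809308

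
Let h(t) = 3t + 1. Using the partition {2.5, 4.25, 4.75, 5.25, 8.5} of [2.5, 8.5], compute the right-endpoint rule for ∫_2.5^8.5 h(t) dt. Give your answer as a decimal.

Subinterval widths: 1.75, 0.5, 0.5, 3.25.
Right endpoints: 4.25, 4.75, 5.25, 8.5.
h(4.25) = 13.75, h(4.75) = 15.25, h(5.25) = 16.75, h(8.5) = 26.5.
Sum = Σ Δt_i · h(t_i).
Sum = 126.1875.

126.1875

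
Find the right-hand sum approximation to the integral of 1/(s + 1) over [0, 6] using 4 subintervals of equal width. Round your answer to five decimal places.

Δs = (6 − 0)/4 = 1.5.
Right endpoints: 1.5, 3, 4.5, 6.
f(1.5) = 0.4, f(3) = 0.25, f(4.5) = 2/11, f(6) = 1/7.
Sum = Δs · [f(1.5) + f(3) + f(4.5) + f(6)].
Sum ≈ 1.46201.

1.46201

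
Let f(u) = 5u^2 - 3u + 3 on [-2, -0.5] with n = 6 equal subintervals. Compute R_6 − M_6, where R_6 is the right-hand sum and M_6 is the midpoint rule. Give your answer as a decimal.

-2.7890625

R_6 = 20.421875.
M_6 = 23.2109375.
R_6 − M_6 = -2.7890625.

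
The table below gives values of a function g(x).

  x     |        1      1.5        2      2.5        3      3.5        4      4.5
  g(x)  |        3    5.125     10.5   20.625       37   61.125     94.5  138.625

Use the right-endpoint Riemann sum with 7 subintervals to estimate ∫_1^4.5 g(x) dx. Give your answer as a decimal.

Δx = 0.5.
Sum = 0.5·[5.125 + 10.5 + 20.625 + 37 + 61.125 + 94.5 + 138.625] = 183.75.

183.75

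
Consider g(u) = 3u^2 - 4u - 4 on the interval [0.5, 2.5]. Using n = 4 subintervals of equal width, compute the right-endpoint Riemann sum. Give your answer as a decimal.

-1.75

Δu = (2.5 − 0.5)/4 = 0.5.
Right endpoints: 1, 1.5, 2, 2.5.
g(1) = -5, g(1.5) = -3.25, g(2) = 0, g(2.5) = 4.75.
Sum = Δu · [g(1) + g(1.5) + g(2) + g(2.5)].
Sum = -1.75.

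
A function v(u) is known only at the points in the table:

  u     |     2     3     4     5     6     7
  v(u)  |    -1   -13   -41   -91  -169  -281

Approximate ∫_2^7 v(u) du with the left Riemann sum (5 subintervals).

-315

Δu = 1.
Sum = 1·[(-1) + (-13) + (-41) + (-91) + (-169)] = -315.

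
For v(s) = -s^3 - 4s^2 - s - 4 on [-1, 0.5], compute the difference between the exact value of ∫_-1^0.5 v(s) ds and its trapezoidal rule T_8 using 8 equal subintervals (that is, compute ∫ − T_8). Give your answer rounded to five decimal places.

Exact integral: ∫_-1^0.5 v(s) ds = -6.890625.
T_8 ≈ -6.9191895.
Error ≈ -6.890625 − (-6.9191895) ≈ 0.02856.

0.02856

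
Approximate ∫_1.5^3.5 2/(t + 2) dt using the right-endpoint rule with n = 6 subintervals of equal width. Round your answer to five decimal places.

0.87024

Δt = (3.5 − 1.5)/6 = 1/3.
Right endpoints: 11/6, 13/6, 2.5, 17/6, 19/6, 3.5.
f(11/6) = 12/23, f(13/6) = 0.48, f(2.5) = 4/9, f(17/6) = 12/29, f(19/6) = 12/31, f(3.5) = 4/11.
Sum = Δt · [f(11/6) + f(13/6) + f(2.5) + ...].
Sum ≈ 0.87024.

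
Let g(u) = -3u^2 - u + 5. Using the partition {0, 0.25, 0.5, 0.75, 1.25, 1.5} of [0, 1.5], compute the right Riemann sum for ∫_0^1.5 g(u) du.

Subinterval widths: 0.25, 0.25, 0.25, 0.5, 0.25.
Right endpoints: 0.25, 0.5, 0.75, 1.25, 1.5.
g(0.25) = 4.5625, g(0.5) = 3.75, g(0.75) = 2.5625, g(1.25) = -0.9375, g(1.5) = -3.25.
Sum = Σ Δu_i · g(u_i).
Sum = 1.4375.

1.4375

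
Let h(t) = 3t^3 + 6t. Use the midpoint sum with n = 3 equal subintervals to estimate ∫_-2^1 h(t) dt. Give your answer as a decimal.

Δt = (1 − (-2))/3 = 1.
Midpoints: -1.5, -0.5, 0.5.
h(-1.5) = -19.125, h(-0.5) = -3.375, h(0.5) = 3.375.
Sum = Δt · [h(-1.5) + h(-0.5) + h(0.5)].
Sum = -19.125.

-19.125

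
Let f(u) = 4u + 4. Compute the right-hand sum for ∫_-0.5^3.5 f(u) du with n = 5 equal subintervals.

Δu = (3.5 − (-0.5))/5 = 0.8.
Right endpoints: 0.3, 1.1, 1.9, 2.7, 3.5.
f(0.3) = 5.2, f(1.1) = 8.4, f(1.9) = 11.6, f(2.7) = 14.8, f(3.5) = 18.
Sum = Δu · [f(0.3) + f(1.1) + f(1.9) + f(2.7) + f(3.5)].
Sum = 46.4.

46.4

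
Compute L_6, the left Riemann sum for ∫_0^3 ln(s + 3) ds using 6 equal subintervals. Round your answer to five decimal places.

4.27797

Δs = (3 − 0)/6 = 0.5.
Left endpoints: 0, 0.5, 1, 1.5, 2, 2.5.
f(0) ≈ 1.09861, f(0.5) ≈ 1.25276, f(1) ≈ 1.38629, f(1.5) ≈ 1.50408, f(2) ≈ 1.60944, f(2.5) ≈ 1.70475.
Sum = Δs · [f(0) + f(0.5) + f(1) + ...].
Sum ≈ 4.27797.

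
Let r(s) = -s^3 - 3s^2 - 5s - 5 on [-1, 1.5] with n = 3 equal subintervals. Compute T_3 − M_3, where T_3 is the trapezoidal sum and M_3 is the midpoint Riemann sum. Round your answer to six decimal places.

T_3 ≈ -22.10069444.
M_3 ≈ -20.47309028.
T_3 − M_3 ≈ -1.627604.

-1.627604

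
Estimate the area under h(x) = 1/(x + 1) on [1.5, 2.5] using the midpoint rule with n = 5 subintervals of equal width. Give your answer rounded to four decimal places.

Δx = (2.5 − 1.5)/5 = 0.2.
Midpoints: 1.6, 1.8, 2, 2.2, 2.4.
h(1.6) = 5/13, h(1.8) = 5/14, h(2) = 1/3, h(2.2) = 0.3125, h(2.4) = 5/17.
Sum = Δx · [h(1.6) + h(1.8) + h(2) + h(2.2) + h(2.4)].
Sum ≈ 0.3363.

0.3363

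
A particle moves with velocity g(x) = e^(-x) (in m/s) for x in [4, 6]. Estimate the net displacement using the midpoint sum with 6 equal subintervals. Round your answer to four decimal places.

Δx = (6 − 4)/6 = 1/3.
Midpoints: 25/6, 4.5, 29/6, 31/6, 5.5, 35/6.
g(25/6) ≈ 0.0155, g(4.5) ≈ 0.0111, g(29/6) ≈ 0.0080, g(31/6) ≈ 0.0057, g(5.5) ≈ 0.0041, g(35/6) ≈ 0.0029.
Sum = Δx · [g(25/6) + g(4.5) + g(29/6) + ...].
Sum ≈ 0.0158.

0.0158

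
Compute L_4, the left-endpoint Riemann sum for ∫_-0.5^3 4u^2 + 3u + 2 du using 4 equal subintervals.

Δu = (3 − (-0.5))/4 = 0.875.
Left endpoints: -0.5, 0.375, 1.25, 2.125.
f(-0.5) = 1.5, f(0.375) = 3.6875, f(1.25) = 12, f(2.125) = 26.4375.
Sum = Δu · [f(-0.5) + f(0.375) + f(1.25) + f(2.125)].
Sum = 38.171875.

38.171875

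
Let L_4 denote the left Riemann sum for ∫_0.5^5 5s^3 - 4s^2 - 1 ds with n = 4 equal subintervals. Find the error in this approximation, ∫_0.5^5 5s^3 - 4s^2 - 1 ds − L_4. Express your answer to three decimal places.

260.165

Exact integral: ∫_0.5^5 f(s) ds = 610.171875.
L_4 ≈ 350.00684.
Error ≈ 610.171875 − 350.00684 ≈ 260.165.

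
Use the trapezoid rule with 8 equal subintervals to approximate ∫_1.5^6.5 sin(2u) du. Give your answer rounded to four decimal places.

Δu = (6.5 − 1.5)/8 = 0.625.
f(1.5) ≈ 0.1411, f(2.125) ≈ -0.8950, f(2.75) ≈ -0.7055, f(3.375) ≈ 0.4500, f(4) ≈ 0.9894, f(4.625) ≈ 0.1739, f(5.25) ≈ -0.8797, f(5.875) ≈ -0.7287, f(6.5) ≈ 0.4202.
T_8 = (Δu/2)·[f(u_0) + 2f(u_1) + ... + 2f(u_{7}) + f(u_8)].
Sum ≈ -0.8218.

-0.8218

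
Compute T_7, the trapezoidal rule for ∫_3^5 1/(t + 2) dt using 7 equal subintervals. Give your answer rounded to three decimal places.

0.337

Δt = (5 − 3)/7 = 2/7.
f(3) = 0.2, f(23/7) = 7/37, f(25/7) = 7/39, f(27/7) = 7/41, f(29/7) = 7/43, f(31/7) = 7/45, f(33/7) = 7/47, f(5) = 1/7.
T_7 = (Δt/2)·[f(t_0) + 2f(t_1) + ... + 2f(t_{6}) + f(t_7)].
Sum ≈ 0.337.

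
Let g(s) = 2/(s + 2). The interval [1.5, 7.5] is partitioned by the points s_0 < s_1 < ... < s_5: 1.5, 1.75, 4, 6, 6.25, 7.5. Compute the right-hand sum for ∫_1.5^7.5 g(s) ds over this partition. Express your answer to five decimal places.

1.70710

Subinterval widths: 0.25, 2.25, 2, 0.25, 1.25.
Right endpoints: 1.75, 4, 6, 6.25, 7.5.
g(1.75) = 8/15, g(4) = 1/3, g(6) = 0.25, g(6.25) = 8/33, g(7.5) = 4/19.
Sum = Σ Δs_i · g(s_i).
Sum ≈ 1.70710.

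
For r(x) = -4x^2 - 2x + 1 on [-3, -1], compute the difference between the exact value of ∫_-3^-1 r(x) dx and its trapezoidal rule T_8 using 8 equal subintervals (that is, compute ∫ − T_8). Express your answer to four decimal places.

0.0833

Exact integral: ∫_-3^-1 r(x) dx ≈ -24.666667.
T_8 = -24.75.
Error ≈ -24.666667 − (-24.75) ≈ 0.0833.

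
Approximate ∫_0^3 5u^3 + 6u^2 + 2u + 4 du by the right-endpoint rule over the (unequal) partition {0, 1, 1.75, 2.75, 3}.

Subinterval widths: 1, 0.75, 1, 0.25.
Right endpoints: 1, 1.75, 2.75, 3.
f(1) = 17, f(1.75) = 52.671875, f(2.75) = 158.859375, f(3) = 199.
Sum = Σ Δu_i · f(u_i).
Sum = 265.11328125.

265.11328125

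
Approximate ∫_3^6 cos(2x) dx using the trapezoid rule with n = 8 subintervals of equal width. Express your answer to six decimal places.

-0.122494

Δx = (6 − 3)/8 = 0.375.
f(3) ≈ 0.960170, f(3.375) ≈ 0.893006, f(3.75) ≈ 0.346635, f(4.125) ≈ -0.385748, f(4.5) ≈ -0.911130, f(4.875) ≈ -0.947580, f(5.25) ≈ -0.475537, f(5.625) ≈ 0.251690, f(6) ≈ 0.843854.
T_8 = (Δx/2)·[f(x_0) + 2f(x_1) + ... + 2f(x_{7}) + f(x_8)].
Sum ≈ -0.122494.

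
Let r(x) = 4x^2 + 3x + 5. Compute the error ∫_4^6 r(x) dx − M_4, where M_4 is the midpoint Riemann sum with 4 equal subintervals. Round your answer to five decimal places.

Exact integral: ∫_4^6 r(x) dx ≈ 242.6666667.
M_4 = 242.5.
Error ≈ 242.6666667 − 242.5 ≈ 0.16667.

0.16667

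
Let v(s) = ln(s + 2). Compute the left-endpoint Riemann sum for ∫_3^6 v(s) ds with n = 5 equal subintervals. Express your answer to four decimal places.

Δs = (6 − 3)/5 = 0.6.
Left endpoints: 3, 3.6, 4.2, 4.8, 5.4.
v(3) ≈ 1.6094, v(3.6) ≈ 1.7228, v(4.2) ≈ 1.8245, v(4.8) ≈ 1.9169, v(5.4) ≈ 2.0015.
Sum = Δs · [v(3) + v(3.6) + v(4.2) + v(4.8) + v(5.4)].
Sum ≈ 5.4451.

5.4451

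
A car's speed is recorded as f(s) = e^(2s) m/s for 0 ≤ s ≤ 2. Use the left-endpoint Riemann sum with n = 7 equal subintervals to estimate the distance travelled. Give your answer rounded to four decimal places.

Δs = (2 − 0)/7 = 2/7.
Left endpoints: 0, 2/7, 4/7, 6/7, 8/7, 10/7, 12/7.
f(0) ≈ 1.0000, f(2/7) ≈ 1.7708, f(4/7) ≈ 3.1357, f(6/7) ≈ 5.5527, f(8/7) ≈ 9.8327, f(10/7) ≈ 17.4117, f(12/7) ≈ 30.8326.
Sum = Δs · [f(0) + f(2/7) + f(4/7) + ...].
Sum ≈ 19.8675.

19.8675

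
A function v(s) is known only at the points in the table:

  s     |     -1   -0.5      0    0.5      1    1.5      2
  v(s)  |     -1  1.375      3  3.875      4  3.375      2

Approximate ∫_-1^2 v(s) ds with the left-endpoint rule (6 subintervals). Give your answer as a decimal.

7.3125

Δs = 0.5.
Sum = 0.5·[(-1) + 1.375 + 3 + 3.875 + 4 + 3.375] = 7.3125.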